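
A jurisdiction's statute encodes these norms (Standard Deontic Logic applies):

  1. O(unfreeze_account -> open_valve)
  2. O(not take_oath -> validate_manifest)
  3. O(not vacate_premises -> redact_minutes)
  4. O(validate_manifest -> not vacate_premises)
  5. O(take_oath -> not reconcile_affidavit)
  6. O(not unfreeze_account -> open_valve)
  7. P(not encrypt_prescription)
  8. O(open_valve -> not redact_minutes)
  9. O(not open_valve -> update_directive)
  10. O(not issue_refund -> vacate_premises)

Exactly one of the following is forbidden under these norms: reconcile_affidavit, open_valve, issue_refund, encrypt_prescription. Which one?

reconcile_affidavit

Premises 6 and 1 cover both cases: O(not unfreeze_account -> open_valve) and O(unfreeze_account -> open_valve). Since not unfreeze_account ∨ unfreeze_account is a tautology, O(open_valve) follows.
Applying K to premise 8 (O(open_valve -> not redact_minutes)) and O(open_valve) yields O(not redact_minutes).
Premise 3 is O(not vacate_premises -> redact_minutes); contrapositively O(not redact_minutes -> vacate_premises). Since O(not redact_minutes) holds, K gives O(vacate_premises).
Premise 4 is O(validate_manifest -> not vacate_premises); contrapositively O(vacate_premises -> not validate_manifest). Since O(vacate_premises) holds, K gives O(not validate_manifest).
Premise 2, O(not take_oath -> validate_manifest), contraposes to O(not validate_manifest -> take_oath); with O(not validate_manifest) we get O(take_oath).
With premise 5, O(take_oath -> not reconcile_affidavit), the K-axiom yields O(not reconcile_affidavit).
So O(not reconcile_affidavit) holds, i.e. reconcile_affidavit is forbidden. None of the other listed options is forbidden under the premises.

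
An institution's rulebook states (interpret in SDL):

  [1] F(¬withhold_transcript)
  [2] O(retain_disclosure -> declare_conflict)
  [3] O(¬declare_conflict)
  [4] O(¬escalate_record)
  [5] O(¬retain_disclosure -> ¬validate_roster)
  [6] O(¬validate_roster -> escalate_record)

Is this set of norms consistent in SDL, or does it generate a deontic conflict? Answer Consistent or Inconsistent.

Inconsistent

Premise 3 states O(¬declare_conflict) outright.
Premise 2 is O(retain_disclosure -> declare_conflict); contrapositively O(¬declare_conflict -> ¬retain_disclosure). Since O(¬declare_conflict) holds, K gives O(¬retain_disclosure).
Premise 5 is O(¬retain_disclosure -> ¬validate_roster); since O(¬retain_disclosure), deontic closure gives O(¬validate_roster).
With premise 6, O(¬validate_roster -> escalate_record), the K-axiom yields O(escalate_record).
However, premise 4 gives O(¬escalate_record).
We now have both O(escalate_record) and O(¬escalate_record) — escalate_record is simultaneously obligatory and forbidden, violating the D-axiom.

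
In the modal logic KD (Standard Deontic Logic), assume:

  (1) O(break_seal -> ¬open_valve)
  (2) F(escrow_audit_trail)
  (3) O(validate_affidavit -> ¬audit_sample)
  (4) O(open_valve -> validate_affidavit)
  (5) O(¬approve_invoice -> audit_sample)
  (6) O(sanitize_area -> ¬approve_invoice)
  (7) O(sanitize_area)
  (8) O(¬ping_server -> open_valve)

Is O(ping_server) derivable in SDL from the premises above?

Yes

Premise 7 states O(sanitize_area) outright.
From O(sanitize_area) and premise 6, O(sanitize_area -> ¬approve_invoice), we obtain O(¬approve_invoice).
Premise 5 is O(¬approve_invoice -> audit_sample); since O(¬approve_invoice), deontic closure gives O(audit_sample).
Premise 3, O(validate_affidavit -> ¬audit_sample), contraposes to O(audit_sample -> ¬validate_affidavit); with O(audit_sample) we get O(¬validate_affidavit).
Premise 4, O(open_valve -> validate_affidavit), contraposes to O(¬validate_affidavit -> ¬open_valve); with O(¬validate_affidavit) we get O(¬open_valve).
The contrapositive of premise 8 (O(¬ping_server -> open_valve)) is O(¬open_valve -> ping_server), and O(¬open_valve) is already established, so O(ping_server).
Premises 1, 2 do not contribute to this derivation.
So O(ping_server) follows.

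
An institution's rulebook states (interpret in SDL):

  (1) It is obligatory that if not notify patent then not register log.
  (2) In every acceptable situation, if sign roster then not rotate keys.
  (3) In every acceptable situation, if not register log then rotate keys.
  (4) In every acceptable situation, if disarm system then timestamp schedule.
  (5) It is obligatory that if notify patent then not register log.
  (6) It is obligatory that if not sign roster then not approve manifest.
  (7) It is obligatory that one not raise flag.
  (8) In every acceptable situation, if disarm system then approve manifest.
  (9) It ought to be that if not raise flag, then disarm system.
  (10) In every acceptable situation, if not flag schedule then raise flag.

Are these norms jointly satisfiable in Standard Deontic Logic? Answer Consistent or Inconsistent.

Inconsistent

Premises 5 and 1 are O(notify_patent → ¬register_log) and O(¬notify_patent → ¬register_log); every ideal world satisfies notify_patent or ¬notify_patent, so in either case ¬register_log holds — hence O(¬register_log).
From O(¬register_log) and premise 3, O(¬register_log → rotate_keys), we obtain O(rotate_keys).
Premise 2, O(sign_roster → ¬rotate_keys), contraposes to O(rotate_keys → ¬sign_roster); with O(rotate_keys) we get O(¬sign_roster).
From O(¬sign_roster) and premise 6, O(¬sign_roster → ¬approve_manifest), we obtain O(¬approve_manifest).
Premise 8 is O(disarm_system → approve_manifest); contrapositively O(¬approve_manifest → ¬disarm_system). Since O(¬approve_manifest) holds, K gives O(¬disarm_system).
Premise 9 is O(¬raise_flag → disarm_system); contrapositively O(¬disarm_system → raise_flag). Since O(¬disarm_system) holds, K gives O(raise_flag).
But premise 7 directly asserts O(¬raise_flag).
We now have both O(raise_flag) and O(¬raise_flag) — raise_flag is simultaneously obligatory and forbidden, violating the D-axiom.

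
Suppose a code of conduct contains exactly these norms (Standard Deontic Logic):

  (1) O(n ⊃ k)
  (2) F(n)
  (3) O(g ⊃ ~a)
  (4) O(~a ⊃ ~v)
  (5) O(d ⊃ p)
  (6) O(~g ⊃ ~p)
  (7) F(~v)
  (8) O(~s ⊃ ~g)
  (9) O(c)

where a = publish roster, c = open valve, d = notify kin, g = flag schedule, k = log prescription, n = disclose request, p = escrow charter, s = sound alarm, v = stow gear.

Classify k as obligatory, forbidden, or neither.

Premise 1 is O(n ⊃ k), but O(n) is not derivable from the premises, so it does not yield O(k).
No premise or chain of K-axiom applications forces O(k), and none forces O(~k). So k is neither obligatory nor forbidden under these norms.

Neither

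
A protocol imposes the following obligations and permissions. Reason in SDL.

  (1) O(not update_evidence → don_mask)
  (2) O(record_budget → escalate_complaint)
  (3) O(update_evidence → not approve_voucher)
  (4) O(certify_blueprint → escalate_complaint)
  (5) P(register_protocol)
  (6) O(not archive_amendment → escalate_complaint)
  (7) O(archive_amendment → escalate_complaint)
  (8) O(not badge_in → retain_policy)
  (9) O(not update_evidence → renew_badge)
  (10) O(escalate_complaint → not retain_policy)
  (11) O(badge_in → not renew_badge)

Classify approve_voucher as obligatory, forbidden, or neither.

Forbidden

Premises 7 and 6 are O(archive_amendment → escalate_complaint) and O(not archive_amendment → escalate_complaint); every ideal world satisfies archive_amendment or not archive_amendment, so in either case escalate_complaint holds — hence O(escalate_complaint).
Applying K to premise 10 (O(escalate_complaint → not retain_policy)) and O(escalate_complaint) yields O(not retain_policy).
Premise 8 is O(not badge_in → retain_policy); contrapositively O(not retain_policy → badge_in). Since O(not retain_policy) holds, K gives O(badge_in).
Premise 11 is O(badge_in → not renew_badge); since O(badge_in), deontic closure gives O(not renew_badge).
The contrapositive of premise 9 (O(not update_evidence → renew_badge)) is O(not renew_badge → update_evidence), and O(not renew_badge) is already established, so O(update_evidence).
Premise 3 is O(update_evidence → not approve_voucher); since O(update_evidence), deontic closure gives O(not approve_voucher).
Premises 1, 2, 4, 5 do not contribute to this derivation.
Thus O(not approve_voucher), which is F(approve_voucher): approve_voucher is forbidden.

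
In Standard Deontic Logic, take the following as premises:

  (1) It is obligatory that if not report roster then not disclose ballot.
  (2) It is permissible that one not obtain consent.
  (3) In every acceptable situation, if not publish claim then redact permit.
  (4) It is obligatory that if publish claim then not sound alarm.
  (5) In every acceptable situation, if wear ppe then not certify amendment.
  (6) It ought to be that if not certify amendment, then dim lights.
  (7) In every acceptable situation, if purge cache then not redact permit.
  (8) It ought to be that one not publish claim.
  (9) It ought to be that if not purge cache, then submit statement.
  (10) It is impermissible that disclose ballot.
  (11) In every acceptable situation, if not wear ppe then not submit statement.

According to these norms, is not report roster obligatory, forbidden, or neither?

Premise 1 is O(¬report_roster → ¬disclose_ballot); even if O(¬disclose_ballot) held, inferring O(¬report_roster) would be affirming the consequent — invalid.
No premise or chain of K-axiom applications forces O(¬report_roster), and none forces O(report_roster). So ¬report_roster is neither obligatory nor forbidden under these norms.

Neither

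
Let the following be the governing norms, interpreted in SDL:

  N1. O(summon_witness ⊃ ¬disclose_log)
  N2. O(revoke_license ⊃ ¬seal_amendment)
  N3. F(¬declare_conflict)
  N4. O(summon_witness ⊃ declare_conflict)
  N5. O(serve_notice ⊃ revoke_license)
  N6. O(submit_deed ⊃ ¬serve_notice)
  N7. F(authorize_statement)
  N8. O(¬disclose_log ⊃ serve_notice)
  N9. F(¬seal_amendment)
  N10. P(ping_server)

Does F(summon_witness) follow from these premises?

Yes

F(¬seal_amendment) at premise 9 means O(seal_amendment).
Premise 2 is O(revoke_license ⊃ ¬seal_amendment); contrapositively O(seal_amendment ⊃ ¬revoke_license). Since O(seal_amendment) holds, K gives O(¬revoke_license).
The contrapositive of premise 5 (O(serve_notice ⊃ revoke_license)) is O(¬revoke_license ⊃ ¬serve_notice), and O(¬revoke_license) is already established, so O(¬serve_notice).
Premise 8 is O(¬disclose_log ⊃ serve_notice); contrapositively O(¬serve_notice ⊃ disclose_log). Since O(¬serve_notice) holds, K gives O(disclose_log).
Premise 1, O(summon_witness ⊃ ¬disclose_log), contraposes to O(disclose_log ⊃ ¬summon_witness); with O(disclose_log) we get O(¬summon_witness).
Premises 3, 4, 6, 7, 10 do not contribute to this derivation.
So O(¬summon_witness) holds, i.e. F(summon_witness). The claim follows.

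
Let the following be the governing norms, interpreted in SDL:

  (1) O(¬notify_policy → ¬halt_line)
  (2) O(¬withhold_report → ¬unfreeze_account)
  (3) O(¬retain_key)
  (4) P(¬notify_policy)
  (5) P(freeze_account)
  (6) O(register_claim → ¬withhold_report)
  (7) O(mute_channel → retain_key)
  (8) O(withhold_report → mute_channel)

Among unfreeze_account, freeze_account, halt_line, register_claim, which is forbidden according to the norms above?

unfreeze_account

Premise 3 states O(¬retain_key) outright.
Premise 7, O(mute_channel → retain_key), contraposes to O(¬retain_key → ¬mute_channel); with O(¬retain_key) we get O(¬mute_channel).
The contrapositive of premise 8 (O(withhold_report → mute_channel)) is O(¬mute_channel → ¬withhold_report), and O(¬mute_channel) is already established, so O(¬withhold_report).
With premise 2, O(¬withhold_report → ¬unfreeze_account), the K-axiom yields O(¬unfreeze_account).
So O(¬unfreeze_account) holds, i.e. unfreeze_account is forbidden. None of the other listed options is forbidden under the premises.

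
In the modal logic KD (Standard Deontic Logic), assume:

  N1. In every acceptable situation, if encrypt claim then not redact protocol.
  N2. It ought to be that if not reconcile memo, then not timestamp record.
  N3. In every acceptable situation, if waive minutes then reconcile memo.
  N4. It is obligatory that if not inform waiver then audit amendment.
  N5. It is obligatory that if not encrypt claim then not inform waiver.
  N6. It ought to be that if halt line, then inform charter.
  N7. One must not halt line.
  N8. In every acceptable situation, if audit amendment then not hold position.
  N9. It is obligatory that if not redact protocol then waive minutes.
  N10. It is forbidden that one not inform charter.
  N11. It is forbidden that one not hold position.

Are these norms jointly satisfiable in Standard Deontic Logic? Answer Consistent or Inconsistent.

Consistent

Premise 6 is O(halt_line → inform_charter); even if O(inform_charter) held, inferring O(halt_line) would be affirming the consequent — invalid.
So O(halt_line) is not derivable, and the apparent clash with O(¬halt_line) does not arise.
A world satisfying every obligation exists (e.g. audit_amendment=false, encrypt_claim=true, halt_line=false, hold_position=true, inform_charter=true, inform_waiver=true, reconcile_memo=true, redact_protocol=false, timestamp_record=false, waive_minutes=true); no atom is both obligatory and forbidden, so the set is consistent.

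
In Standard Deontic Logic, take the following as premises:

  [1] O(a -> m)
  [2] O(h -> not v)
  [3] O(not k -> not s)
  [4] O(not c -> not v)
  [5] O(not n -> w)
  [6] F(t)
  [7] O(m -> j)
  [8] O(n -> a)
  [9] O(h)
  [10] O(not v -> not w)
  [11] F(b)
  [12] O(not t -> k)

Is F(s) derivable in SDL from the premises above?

Premise 3 is O(not k -> not s), but O(not k) is not derivable from the premises, so it does not yield O(not s).
No other premise forces O(not s). An ideal world satisfying every premise can still have s true, so F(s) is not derivable.

No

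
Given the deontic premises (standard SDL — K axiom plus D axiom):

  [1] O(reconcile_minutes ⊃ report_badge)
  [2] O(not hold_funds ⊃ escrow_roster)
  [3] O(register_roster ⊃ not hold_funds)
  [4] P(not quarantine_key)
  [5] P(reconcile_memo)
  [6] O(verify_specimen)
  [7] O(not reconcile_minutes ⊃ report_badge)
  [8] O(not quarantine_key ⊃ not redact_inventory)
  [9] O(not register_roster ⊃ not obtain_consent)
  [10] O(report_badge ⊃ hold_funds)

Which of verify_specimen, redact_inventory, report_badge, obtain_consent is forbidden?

Premises 1 and 7 are O(reconcile_minutes ⊃ report_badge) and O(not reconcile_minutes ⊃ report_badge); every ideal world satisfies reconcile_minutes or not reconcile_minutes, so in either case report_badge holds — hence O(report_badge).
With premise 10, O(report_badge ⊃ hold_funds), the K-axiom yields O(hold_funds).
Premise 3, O(register_roster ⊃ not hold_funds), contraposes to O(hold_funds ⊃ not register_roster); with O(hold_funds) we get O(not register_roster).
With premise 9, O(not register_roster ⊃ not obtain_consent), the K-axiom yields O(not obtain_consent).
So O(not obtain_consent) holds, i.e. obtain_consent is forbidden. None of the other listed options is forbidden under the premises.

obtain_consent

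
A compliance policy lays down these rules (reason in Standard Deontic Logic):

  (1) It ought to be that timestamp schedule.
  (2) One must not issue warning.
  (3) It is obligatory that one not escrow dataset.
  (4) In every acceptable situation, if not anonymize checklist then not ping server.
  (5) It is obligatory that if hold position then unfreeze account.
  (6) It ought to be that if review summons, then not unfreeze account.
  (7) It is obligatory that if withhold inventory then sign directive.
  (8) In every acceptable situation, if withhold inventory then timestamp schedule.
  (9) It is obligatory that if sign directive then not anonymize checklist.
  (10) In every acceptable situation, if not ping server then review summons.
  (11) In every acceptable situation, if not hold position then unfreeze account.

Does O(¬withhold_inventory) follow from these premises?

Yes

Premises 11 and 5 are O(¬hold_position → unfreeze_account) and O(hold_position → unfreeze_account); every ideal world satisfies ¬hold_position or hold_position, so in either case unfreeze_account holds — hence O(unfreeze_account).
Premise 6 is O(review_summons → ¬unfreeze_account); contrapositively O(unfreeze_account → ¬review_summons). Since O(unfreeze_account) holds, K gives O(¬review_summons).
Premise 10 is O(¬ping_server → review_summons); contrapositively O(¬review_summons → ping_server). Since O(¬review_summons) holds, K gives O(ping_server).
The contrapositive of premise 4 (O(¬anonymize_checklist → ¬ping_server)) is O(ping_server → anonymize_checklist), and O(ping_server) is already established, so O(anonymize_checklist).
Premise 9 is O(sign_directive → ¬anonymize_checklist); contrapositively O(anonymize_checklist → ¬sign_directive). Since O(anonymize_checklist) holds, K gives O(¬sign_directive).
The contrapositive of premise 7 (O(withhold_inventory → sign_directive)) is O(¬sign_directive → ¬withhold_inventory), and O(¬sign_directive) is already established, so O(¬withhold_inventory).
Premises 1, 2, 3, 8 do not contribute to this derivation.
So O(¬withhold_inventory) follows.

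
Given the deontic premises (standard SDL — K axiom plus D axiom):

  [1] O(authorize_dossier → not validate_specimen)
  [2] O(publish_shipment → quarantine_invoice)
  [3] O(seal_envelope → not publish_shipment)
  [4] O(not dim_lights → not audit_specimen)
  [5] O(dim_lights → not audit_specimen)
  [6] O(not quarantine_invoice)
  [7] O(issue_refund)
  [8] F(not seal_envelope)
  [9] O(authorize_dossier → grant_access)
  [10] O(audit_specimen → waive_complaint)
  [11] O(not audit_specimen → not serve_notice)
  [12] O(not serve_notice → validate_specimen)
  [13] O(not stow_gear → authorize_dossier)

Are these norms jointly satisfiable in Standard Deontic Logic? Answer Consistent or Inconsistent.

Consistent

Premise 2 is O(publish_shipment → quarantine_invoice), but O(publish_shipment) is not derivable from the premises, so it does not yield O(quarantine_invoice).
So O(quarantine_invoice) is not derivable, and the apparent clash with O(not quarantine_invoice) does not arise.
A world satisfying every obligation exists (e.g. audit_specimen=false, authorize_dossier=false, dim_lights=false, grant_access=false, issue_refund=true, publish_shipment=false, quarantine_invoice=false, seal_envelope=true, serve_notice=false, stow_gear=true, validate_specimen=true, waive_complaint=false); no atom is both obligatory and forbidden, so the set is consistent.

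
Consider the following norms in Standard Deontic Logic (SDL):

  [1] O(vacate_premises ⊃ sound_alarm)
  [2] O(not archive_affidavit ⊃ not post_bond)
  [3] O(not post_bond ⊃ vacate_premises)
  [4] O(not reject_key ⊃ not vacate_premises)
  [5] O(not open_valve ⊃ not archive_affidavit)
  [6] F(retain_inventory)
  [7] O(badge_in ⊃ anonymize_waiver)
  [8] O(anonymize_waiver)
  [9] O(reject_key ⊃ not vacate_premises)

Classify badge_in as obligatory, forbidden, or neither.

Premise 7 is O(badge_in ⊃ anonymize_waiver); even if O(anonymize_waiver) held, inferring O(badge_in) would be affirming the consequent — invalid.
No premise or chain of K-axiom applications forces O(badge_in), and none forces O(not badge_in). So badge_in is neither obligatory nor forbidden under these norms.

Neither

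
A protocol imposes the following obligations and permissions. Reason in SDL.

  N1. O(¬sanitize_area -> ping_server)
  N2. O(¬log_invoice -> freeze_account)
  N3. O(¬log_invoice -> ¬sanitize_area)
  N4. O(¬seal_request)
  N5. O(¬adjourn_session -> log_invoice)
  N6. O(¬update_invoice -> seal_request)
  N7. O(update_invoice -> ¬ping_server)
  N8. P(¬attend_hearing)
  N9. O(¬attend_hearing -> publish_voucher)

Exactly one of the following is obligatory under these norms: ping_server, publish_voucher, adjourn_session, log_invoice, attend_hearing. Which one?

log_invoice

From premise 4 we have O(¬seal_request).
Premise 6, O(¬update_invoice -> seal_request), contraposes to O(¬seal_request -> update_invoice); with O(¬seal_request) we get O(update_invoice).
With premise 7, O(update_invoice -> ¬ping_server), the K-axiom yields O(¬ping_server).
Premise 1 is O(¬sanitize_area -> ping_server); contrapositively O(¬ping_server -> sanitize_area). Since O(¬ping_server) holds, K gives O(sanitize_area).
Premise 3 is O(¬log_invoice -> ¬sanitize_area); contrapositively O(sanitize_area -> log_invoice). Since O(sanitize_area) holds, K gives O(log_invoice).
So O(log_invoice) holds — log_invoice is obligatory. None of the other listed options is made obligatory by any chain of premises.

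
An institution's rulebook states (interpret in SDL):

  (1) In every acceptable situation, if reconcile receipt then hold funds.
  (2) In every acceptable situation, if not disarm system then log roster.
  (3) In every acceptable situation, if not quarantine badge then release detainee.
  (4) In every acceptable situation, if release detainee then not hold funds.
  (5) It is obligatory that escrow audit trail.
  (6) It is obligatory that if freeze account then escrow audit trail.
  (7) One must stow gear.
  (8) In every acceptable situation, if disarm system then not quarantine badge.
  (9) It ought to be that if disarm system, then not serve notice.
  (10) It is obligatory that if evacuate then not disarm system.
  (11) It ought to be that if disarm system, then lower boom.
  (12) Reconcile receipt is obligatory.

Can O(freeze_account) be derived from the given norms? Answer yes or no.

Premise 6 is O(freeze_account → escrow_audit_trail); even if O(escrow_audit_trail) held, inferring O(freeze_account) would be affirming the consequent — invalid.
No other premise forces O(freeze_account). An ideal world satisfying every premise can still have freeze_account false, so O(freeze_account) is not derivable.

No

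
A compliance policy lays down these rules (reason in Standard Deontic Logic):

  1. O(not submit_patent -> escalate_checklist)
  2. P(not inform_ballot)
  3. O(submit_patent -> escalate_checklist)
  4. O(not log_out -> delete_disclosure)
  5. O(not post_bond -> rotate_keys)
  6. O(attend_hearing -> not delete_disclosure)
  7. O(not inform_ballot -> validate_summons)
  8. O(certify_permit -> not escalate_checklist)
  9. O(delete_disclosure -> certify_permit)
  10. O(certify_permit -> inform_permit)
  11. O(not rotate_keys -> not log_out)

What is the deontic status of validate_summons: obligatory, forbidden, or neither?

Neither

Premise 7 is O(not inform_ballot -> validate_summons), but O(not inform_ballot) is not derivable from the premises (the permission P(not inform_ballot) asserts only not O(inform_ballot), not O(not inform_ballot)), so it does not yield O(validate_summons).
No premise or chain of K-axiom applications forces O(validate_summons), and none forces O(not validate_summons). So validate_summons is neither obligatory nor forbidden under these norms.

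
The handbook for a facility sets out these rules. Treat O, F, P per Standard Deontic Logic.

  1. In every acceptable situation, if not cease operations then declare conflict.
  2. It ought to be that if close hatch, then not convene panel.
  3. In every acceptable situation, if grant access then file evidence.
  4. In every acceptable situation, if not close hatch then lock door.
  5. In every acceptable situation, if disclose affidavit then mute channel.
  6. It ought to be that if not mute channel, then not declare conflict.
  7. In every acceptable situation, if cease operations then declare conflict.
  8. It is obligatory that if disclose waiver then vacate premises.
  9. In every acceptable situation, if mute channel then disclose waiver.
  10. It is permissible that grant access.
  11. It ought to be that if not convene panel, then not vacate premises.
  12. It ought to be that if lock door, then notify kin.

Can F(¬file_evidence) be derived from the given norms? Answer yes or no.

No

Premise 3 is O(grant_access → file_evidence), but O(grant_access) is not derivable from the premises (the permission P(grant_access) asserts only ¬O(¬grant_access), not O(grant_access)), so it does not yield O(file_evidence).
No other premise forces O(file_evidence). An ideal world satisfying every premise can still have ¬file_evidence true, so F(¬file_evidence) is not derivable.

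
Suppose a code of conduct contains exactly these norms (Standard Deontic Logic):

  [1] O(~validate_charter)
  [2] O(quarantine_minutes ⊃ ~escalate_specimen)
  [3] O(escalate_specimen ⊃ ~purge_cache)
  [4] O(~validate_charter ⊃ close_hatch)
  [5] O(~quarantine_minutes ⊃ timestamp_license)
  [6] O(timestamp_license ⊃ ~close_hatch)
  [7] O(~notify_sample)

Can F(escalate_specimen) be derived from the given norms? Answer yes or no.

Yes

Premise 1 gives O(~validate_charter).
From O(~validate_charter) and premise 4, O(~validate_charter ⊃ close_hatch), we obtain O(close_hatch).
Premise 6 is O(timestamp_license ⊃ ~close_hatch); contrapositively O(close_hatch ⊃ ~timestamp_license). Since O(close_hatch) holds, K gives O(~timestamp_license).
The contrapositive of premise 5 (O(~quarantine_minutes ⊃ timestamp_license)) is O(~timestamp_license ⊃ quarantine_minutes), and O(~timestamp_license) is already established, so O(quarantine_minutes).
Applying K to premise 2 (O(quarantine_minutes ⊃ ~escalate_specimen)) and O(quarantine_minutes) yields O(~escalate_specimen).
Premises 3, 7 do not contribute to this derivation.
So O(~escalate_specimen) holds, i.e. F(escalate_specimen). The claim follows.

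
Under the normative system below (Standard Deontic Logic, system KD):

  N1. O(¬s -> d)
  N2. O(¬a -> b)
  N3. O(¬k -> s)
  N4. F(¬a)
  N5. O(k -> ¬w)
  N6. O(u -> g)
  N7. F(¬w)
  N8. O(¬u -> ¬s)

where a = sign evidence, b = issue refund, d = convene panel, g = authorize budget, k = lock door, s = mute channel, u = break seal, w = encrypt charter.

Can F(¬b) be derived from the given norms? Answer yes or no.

Premise 2 is O(¬a -> b), but O(¬a) is not derivable from the premises, so it does not yield O(b).
No other premise forces O(b). An ideal world satisfying every premise can still have ¬b true, so F(¬b) is not derivable.

No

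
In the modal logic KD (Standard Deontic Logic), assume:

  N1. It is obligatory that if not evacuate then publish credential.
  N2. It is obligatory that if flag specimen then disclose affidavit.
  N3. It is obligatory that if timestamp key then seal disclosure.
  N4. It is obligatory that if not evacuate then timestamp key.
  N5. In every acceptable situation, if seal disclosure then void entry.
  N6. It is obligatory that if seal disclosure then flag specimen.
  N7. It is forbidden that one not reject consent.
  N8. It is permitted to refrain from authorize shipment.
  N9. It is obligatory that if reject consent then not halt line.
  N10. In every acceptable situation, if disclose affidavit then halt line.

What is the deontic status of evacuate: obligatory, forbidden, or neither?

Obligatory

Premise 7, F(¬reject_consent), is equivalent to O(reject_consent).
With premise 9, O(reject_consent → ¬halt_line), the K-axiom yields O(¬halt_line).
The contrapositive of premise 10 (O(disclose_affidavit → halt_line)) is O(¬halt_line → ¬disclose_affidavit), and O(¬halt_line) is already established, so O(¬disclose_affidavit).
Premise 2 is O(flag_specimen → disclose_affidavit); contrapositively O(¬disclose_affidavit → ¬flag_specimen). Since O(¬disclose_affidavit) holds, K gives O(¬flag_specimen).
Premise 6, O(seal_disclosure → flag_specimen), contraposes to O(¬flag_specimen → ¬seal_disclosure); with O(¬flag_specimen) we get O(¬seal_disclosure).
Premise 3 is O(timestamp_key → seal_disclosure); contrapositively O(¬seal_disclosure → ¬timestamp_key). Since O(¬seal_disclosure) holds, K gives O(¬timestamp_key).
The contrapositive of premise 4 (O(¬evacuate → timestamp_key)) is O(¬timestamp_key → evacuate), and O(¬timestamp_key) is already established, so O(evacuate).
Premises 1, 5, 8 do not contribute to this derivation.
Hence evacuate is obligatory.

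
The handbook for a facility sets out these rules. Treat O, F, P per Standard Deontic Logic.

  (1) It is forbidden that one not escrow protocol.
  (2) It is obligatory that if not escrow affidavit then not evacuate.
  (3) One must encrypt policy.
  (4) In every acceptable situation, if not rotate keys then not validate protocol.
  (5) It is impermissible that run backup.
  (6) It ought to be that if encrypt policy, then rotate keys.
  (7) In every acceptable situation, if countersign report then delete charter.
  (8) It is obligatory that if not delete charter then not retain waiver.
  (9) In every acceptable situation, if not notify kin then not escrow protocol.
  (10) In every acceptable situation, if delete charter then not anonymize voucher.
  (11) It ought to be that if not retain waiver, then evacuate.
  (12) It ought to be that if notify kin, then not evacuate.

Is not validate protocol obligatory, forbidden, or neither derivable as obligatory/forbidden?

Neither

Premise 4 is O(¬rotate_keys → ¬validate_protocol), but O(¬rotate_keys) is not derivable from the premises, so it does not yield O(¬validate_protocol).
No premise or chain of K-axiom applications forces O(¬validate_protocol), and none forces O(validate_protocol). So ¬validate_protocol is neither obligatory nor forbidden under these norms.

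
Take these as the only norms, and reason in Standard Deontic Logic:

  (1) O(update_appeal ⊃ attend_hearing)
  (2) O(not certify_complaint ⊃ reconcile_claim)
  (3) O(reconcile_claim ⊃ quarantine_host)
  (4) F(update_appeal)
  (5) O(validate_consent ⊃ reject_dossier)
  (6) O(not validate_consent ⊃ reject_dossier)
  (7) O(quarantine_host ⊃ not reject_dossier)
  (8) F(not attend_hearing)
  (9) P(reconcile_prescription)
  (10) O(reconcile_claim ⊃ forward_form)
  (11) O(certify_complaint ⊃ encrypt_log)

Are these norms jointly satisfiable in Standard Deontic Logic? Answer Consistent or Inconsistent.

Consistent

Premise 1 is O(update_appeal ⊃ attend_hearing); even if O(attend_hearing) held, inferring O(update_appeal) would be affirming the consequent — invalid.
So O(update_appeal) is not derivable, and the apparent clash with O(not update_appeal) does not arise.
A world satisfying every obligation exists (e.g. attend_hearing=true, certify_complaint=true, encrypt_log=true, forward_form=false, quarantine_host=false, reconcile_claim=false, reconcile_prescription=false, reject_dossier=true, update_appeal=false, validate_consent=false); no atom is both obligatory and forbidden, so the set is consistent.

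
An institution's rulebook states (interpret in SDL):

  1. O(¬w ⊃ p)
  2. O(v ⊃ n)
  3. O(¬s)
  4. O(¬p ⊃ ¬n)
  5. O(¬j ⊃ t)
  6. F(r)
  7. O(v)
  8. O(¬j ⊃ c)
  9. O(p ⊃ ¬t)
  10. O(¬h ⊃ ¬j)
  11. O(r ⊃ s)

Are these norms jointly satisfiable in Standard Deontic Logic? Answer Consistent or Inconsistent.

Premise 11 is O(r ⊃ s), but O(r) is not derivable from the premises, so it does not yield O(s).
So O(s) is not derivable, and the apparent clash with O(¬s) does not arise.
A world satisfying every obligation exists (e.g. c=false, h=true, j=true, n=true, p=true, r=false, s=false, t=false, v=true, w=false); no atom is both obligatory and forbidden, so the set is consistent.

Consistent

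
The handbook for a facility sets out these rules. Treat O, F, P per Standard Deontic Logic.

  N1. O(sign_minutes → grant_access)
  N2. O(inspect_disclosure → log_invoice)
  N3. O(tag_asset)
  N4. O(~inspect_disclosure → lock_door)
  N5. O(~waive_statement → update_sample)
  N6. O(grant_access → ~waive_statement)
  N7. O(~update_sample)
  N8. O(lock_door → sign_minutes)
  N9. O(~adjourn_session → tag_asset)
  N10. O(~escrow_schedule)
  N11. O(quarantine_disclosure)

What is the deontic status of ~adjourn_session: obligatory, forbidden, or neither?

Neither

Premise 9 is O(~adjourn_session → tag_asset); even if O(tag_asset) held, inferring O(~adjourn_session) would be affirming the consequent — invalid.
No premise or chain of K-axiom applications forces O(~adjourn_session), and none forces O(adjourn_session). So ~adjourn_session is neither obligatory nor forbidden under these norms.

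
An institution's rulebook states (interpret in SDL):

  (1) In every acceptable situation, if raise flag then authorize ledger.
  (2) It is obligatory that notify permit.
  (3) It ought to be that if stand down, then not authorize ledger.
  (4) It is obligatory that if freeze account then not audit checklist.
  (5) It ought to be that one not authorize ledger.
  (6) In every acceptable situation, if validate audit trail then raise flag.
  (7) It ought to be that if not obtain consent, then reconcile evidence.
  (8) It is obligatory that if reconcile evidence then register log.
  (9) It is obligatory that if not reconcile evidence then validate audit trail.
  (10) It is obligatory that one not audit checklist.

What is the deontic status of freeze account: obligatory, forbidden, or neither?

Neither

Premise 4 is O(freeze_account → ¬audit_checklist); even if O(¬audit_checklist) held, inferring O(freeze_account) would be affirming the consequent — invalid.
No premise or chain of K-axiom applications forces O(freeze_account), and none forces O(¬freeze_account). So freeze_account is neither obligatory nor forbidden under these norms.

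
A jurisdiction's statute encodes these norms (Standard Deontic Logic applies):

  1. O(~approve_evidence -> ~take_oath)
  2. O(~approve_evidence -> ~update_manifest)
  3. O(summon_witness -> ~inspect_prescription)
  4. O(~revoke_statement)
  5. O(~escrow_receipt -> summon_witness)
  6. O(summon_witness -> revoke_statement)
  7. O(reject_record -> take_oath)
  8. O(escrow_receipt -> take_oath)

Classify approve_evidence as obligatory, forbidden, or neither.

Premise 4 gives O(~revoke_statement).
Premise 6, O(summon_witness -> revoke_statement), contraposes to O(~revoke_statement -> ~summon_witness); with O(~revoke_statement) we get O(~summon_witness).
Premise 5 is O(~escrow_receipt -> summon_witness); contrapositively O(~summon_witness -> escrow_receipt). Since O(~summon_witness) holds, K gives O(escrow_receipt).
Applying K to premise 8 (O(escrow_receipt -> take_oath)) and O(escrow_receipt) yields O(take_oath).
Premise 1, O(~approve_evidence -> ~take_oath), contraposes to O(take_oath -> approve_evidence); with O(take_oath) we get O(approve_evidence).
Premises 2, 3, 7 do not contribute to this derivation.
Hence approve_evidence is obligatory.

Obligatory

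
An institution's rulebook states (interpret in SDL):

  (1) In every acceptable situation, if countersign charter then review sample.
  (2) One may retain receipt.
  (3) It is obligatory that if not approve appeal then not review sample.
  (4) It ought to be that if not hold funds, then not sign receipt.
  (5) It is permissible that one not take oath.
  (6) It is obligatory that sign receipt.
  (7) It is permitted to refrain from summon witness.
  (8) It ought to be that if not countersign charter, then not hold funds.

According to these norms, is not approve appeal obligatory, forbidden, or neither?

Premise 6 gives O(sign_receipt).
Premise 4, O(¬hold_funds → ¬sign_receipt), contraposes to O(sign_receipt → hold_funds); with O(sign_receipt) we get O(hold_funds).
Premise 8 is O(¬countersign_charter → ¬hold_funds); contrapositively O(hold_funds → countersign_charter). Since O(hold_funds) holds, K gives O(countersign_charter).
From O(countersign_charter) and premise 1, O(countersign_charter → review_sample), we obtain O(review_sample).
The contrapositive of premise 3 (O(¬approve_appeal → ¬review_sample)) is O(review_sample → approve_appeal), and O(review_sample) is already established, so O(approve_appeal).
Premises 2, 5, 7 do not contribute to this derivation.
Thus O(approve_appeal), which is F(¬approve_appeal): ¬approve_appeal is forbidden.

Forbidden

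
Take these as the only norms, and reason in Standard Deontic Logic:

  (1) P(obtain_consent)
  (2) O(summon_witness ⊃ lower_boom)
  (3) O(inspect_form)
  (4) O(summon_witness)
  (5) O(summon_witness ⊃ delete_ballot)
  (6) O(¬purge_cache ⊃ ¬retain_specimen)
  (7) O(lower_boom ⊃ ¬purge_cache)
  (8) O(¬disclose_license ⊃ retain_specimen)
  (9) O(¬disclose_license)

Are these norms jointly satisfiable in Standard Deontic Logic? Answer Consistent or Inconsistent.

Inconsistent

From premise 9 we have O(¬disclose_license).
Premise 8 is O(¬disclose_license ⊃ retain_specimen); since O(¬disclose_license), deontic closure gives O(retain_specimen).
Premise 6, O(¬purge_cache ⊃ ¬retain_specimen), contraposes to O(retain_specimen ⊃ purge_cache); with O(retain_specimen) we get O(purge_cache).
Premise 7, O(lower_boom ⊃ ¬purge_cache), contraposes to O(purge_cache ⊃ ¬lower_boom); with O(purge_cache) we get O(¬lower_boom).
Premise 2, O(summon_witness ⊃ lower_boom), contraposes to O(¬lower_boom ⊃ ¬summon_witness); with O(¬lower_boom) we get O(¬summon_witness).
However, premise 4 gives O(summon_witness).
We now have both O(¬summon_witness) and O(summon_witness) — summon_witness is simultaneously obligatory and forbidden, violating the D-axiom.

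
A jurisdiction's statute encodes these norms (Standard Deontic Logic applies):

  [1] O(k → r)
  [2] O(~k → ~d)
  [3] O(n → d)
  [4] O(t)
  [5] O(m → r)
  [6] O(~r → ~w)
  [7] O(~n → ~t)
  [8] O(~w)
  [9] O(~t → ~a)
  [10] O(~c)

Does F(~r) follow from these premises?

Yes

Premise 4 states O(t) outright.
The contrapositive of premise 7 (O(~n → ~t)) is O(t → n), and O(t) is already established, so O(n).
With premise 3, O(n → d), the K-axiom yields O(d).
Premise 2, O(~k → ~d), contraposes to O(d → k); with O(d) we get O(k).
Applying K to premise 1 (O(k → r)) and O(k) yields O(r).
Premises 5, 6, 8, 9, 10 do not contribute to this derivation.
So O(r) holds, i.e. F(~r). The claim follows.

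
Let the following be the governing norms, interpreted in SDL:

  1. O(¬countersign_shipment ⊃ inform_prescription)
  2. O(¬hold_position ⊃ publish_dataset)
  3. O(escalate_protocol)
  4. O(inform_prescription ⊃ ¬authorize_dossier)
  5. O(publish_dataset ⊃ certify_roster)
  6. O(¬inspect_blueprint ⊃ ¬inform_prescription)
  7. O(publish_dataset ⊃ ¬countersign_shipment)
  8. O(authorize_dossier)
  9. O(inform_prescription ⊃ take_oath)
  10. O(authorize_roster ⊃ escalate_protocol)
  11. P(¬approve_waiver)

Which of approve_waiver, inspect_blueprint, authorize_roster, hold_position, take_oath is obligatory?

hold_position

Premise 8 gives O(authorize_dossier).
Premise 4, O(inform_prescription ⊃ ¬authorize_dossier), contraposes to O(authorize_dossier ⊃ ¬inform_prescription); with O(authorize_dossier) we get O(¬inform_prescription).
Premise 1, O(¬countersign_shipment ⊃ inform_prescription), contraposes to O(¬inform_prescription ⊃ countersign_shipment); with O(¬inform_prescription) we get O(countersign_shipment).
The contrapositive of premise 7 (O(publish_dataset ⊃ ¬countersign_shipment)) is O(countersign_shipment ⊃ ¬publish_dataset), and O(countersign_shipment) is already established, so O(¬publish_dataset).
The contrapositive of premise 2 (O(¬hold_position ⊃ publish_dataset)) is O(¬publish_dataset ⊃ hold_position), and O(¬publish_dataset) is already established, so O(hold_position).
So O(hold_position) holds — hold_position is obligatory. None of the other listed options is made obligatory by any chain of premises.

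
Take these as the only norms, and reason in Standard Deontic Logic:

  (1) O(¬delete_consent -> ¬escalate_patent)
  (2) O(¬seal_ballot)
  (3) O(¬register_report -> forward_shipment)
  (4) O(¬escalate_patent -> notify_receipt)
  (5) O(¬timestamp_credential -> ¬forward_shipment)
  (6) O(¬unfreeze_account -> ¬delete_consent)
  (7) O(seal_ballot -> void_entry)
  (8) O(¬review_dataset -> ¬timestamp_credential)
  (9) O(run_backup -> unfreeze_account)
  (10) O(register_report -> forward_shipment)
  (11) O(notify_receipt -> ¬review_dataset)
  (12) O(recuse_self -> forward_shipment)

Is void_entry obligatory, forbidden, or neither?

Premise 7 is O(seal_ballot -> void_entry), but O(seal_ballot) is not derivable from the premises, so it does not yield O(void_entry).
No premise or chain of K-axiom applications forces O(void_entry), and none forces O(¬void_entry). So void_entry is neither obligatory nor forbidden under these norms.

Neither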